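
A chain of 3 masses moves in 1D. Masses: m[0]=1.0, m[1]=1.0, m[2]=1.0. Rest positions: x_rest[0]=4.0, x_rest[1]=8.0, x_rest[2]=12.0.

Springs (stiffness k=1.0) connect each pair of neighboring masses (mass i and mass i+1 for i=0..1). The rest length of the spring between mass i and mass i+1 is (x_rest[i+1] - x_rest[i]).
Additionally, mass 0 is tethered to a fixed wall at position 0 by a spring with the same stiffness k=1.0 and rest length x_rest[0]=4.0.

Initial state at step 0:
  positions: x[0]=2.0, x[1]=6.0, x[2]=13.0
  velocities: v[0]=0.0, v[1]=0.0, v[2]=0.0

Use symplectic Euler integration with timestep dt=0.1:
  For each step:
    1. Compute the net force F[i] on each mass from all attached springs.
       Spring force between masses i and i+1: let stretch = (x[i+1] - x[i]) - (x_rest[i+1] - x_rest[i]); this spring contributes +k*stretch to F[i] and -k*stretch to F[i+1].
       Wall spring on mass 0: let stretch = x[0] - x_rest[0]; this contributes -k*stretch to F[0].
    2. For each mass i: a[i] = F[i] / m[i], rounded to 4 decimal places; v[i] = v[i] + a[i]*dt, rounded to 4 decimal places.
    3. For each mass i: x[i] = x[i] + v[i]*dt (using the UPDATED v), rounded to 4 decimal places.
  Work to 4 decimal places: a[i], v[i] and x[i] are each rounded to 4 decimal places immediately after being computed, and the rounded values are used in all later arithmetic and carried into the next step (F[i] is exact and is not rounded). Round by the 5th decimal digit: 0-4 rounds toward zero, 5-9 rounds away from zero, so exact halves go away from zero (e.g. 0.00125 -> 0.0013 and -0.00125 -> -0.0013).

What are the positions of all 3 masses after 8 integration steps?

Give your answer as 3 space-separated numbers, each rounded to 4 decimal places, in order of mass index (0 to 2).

Step 0: x=[2.0000 6.0000 13.0000] v=[0.0000 0.0000 0.0000]
Step 1: x=[2.0200 6.0300 12.9700] v=[0.2000 0.3000 -0.3000]
Step 2: x=[2.0599 6.0893 12.9106] v=[0.3990 0.5930 -0.5940]
Step 3: x=[2.1195 6.1765 12.8230] v=[0.5960 0.8722 -0.8761]
Step 4: x=[2.1985 6.2896 12.7089] v=[0.7898 1.1312 -1.1408]
Step 5: x=[2.2964 6.4260 12.5706] v=[0.9791 1.3640 -1.3827]
Step 6: x=[2.4126 6.5826 12.4109] v=[1.1624 1.5655 -1.5972]
Step 7: x=[2.5464 6.7557 12.2329] v=[1.3381 1.7313 -1.7800]
Step 8: x=[2.6968 6.9415 12.0401] v=[1.5044 1.8581 -1.9277]

Answer: 2.6968 6.9415 12.0401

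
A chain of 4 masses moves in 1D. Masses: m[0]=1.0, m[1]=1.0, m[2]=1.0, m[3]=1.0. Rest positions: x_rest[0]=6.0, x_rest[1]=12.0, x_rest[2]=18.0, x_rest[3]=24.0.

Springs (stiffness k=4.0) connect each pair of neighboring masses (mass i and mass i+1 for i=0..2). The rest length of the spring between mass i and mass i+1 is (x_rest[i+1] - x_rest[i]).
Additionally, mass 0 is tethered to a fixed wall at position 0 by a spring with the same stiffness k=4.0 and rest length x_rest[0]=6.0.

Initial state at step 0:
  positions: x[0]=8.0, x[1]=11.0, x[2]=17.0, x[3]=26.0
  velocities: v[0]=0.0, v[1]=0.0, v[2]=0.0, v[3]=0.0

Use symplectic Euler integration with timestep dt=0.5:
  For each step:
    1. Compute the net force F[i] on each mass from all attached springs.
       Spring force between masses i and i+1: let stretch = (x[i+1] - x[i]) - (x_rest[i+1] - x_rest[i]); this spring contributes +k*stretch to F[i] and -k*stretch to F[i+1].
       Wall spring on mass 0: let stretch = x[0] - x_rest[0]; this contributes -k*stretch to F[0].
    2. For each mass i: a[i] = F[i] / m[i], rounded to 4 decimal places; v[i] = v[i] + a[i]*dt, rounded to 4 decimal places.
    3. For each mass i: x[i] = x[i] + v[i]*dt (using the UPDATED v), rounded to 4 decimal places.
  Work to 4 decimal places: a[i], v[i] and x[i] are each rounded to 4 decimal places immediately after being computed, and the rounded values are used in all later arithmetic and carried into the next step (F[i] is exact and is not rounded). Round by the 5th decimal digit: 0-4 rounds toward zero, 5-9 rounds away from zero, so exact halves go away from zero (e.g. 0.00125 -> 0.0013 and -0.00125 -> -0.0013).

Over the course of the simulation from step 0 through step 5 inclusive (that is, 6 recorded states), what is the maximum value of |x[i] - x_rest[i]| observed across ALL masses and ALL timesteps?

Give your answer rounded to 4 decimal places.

Step 0: x=[8.0000 11.0000 17.0000 26.0000] v=[0.0000 0.0000 0.0000 0.0000]
Step 1: x=[3.0000 14.0000 20.0000 23.0000] v=[-10.0000 6.0000 6.0000 -6.0000]
Step 2: x=[6.0000 12.0000 20.0000 23.0000] v=[6.0000 -4.0000 0.0000 0.0000]
Step 3: x=[9.0000 12.0000 15.0000 26.0000] v=[6.0000 0.0000 -10.0000 6.0000]
Step 4: x=[6.0000 12.0000 18.0000 24.0000] v=[-6.0000 0.0000 6.0000 -4.0000]
Step 5: x=[3.0000 12.0000 21.0000 22.0000] v=[-6.0000 0.0000 6.0000 -4.0000]
Max displacement = 3.0000

Answer: 3.0000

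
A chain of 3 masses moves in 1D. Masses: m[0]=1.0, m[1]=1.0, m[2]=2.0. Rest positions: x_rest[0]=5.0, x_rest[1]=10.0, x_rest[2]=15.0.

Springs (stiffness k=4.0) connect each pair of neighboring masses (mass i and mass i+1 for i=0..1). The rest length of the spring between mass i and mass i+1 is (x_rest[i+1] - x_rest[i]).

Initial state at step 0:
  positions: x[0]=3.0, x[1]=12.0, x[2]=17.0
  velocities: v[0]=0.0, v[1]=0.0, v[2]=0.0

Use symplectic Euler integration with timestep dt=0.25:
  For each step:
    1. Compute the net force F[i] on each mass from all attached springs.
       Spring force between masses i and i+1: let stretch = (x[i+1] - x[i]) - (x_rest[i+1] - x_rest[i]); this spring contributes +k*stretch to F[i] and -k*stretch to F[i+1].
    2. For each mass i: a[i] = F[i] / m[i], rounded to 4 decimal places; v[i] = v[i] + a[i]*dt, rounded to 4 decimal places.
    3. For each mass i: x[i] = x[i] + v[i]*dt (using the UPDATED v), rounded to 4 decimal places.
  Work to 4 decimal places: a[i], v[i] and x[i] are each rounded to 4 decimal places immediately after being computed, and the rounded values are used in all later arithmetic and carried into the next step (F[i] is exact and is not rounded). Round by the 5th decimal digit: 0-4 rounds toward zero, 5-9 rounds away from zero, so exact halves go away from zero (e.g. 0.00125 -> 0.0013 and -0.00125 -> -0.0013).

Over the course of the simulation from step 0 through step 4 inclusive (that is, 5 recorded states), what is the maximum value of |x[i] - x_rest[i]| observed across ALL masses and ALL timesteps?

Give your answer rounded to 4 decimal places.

Step 0: x=[3.0000 12.0000 17.0000] v=[0.0000 0.0000 0.0000]
Step 1: x=[4.0000 11.0000 17.0000] v=[4.0000 -4.0000 0.0000]
Step 2: x=[5.5000 9.7500 16.8750] v=[6.0000 -5.0000 -0.5000]
Step 3: x=[6.8125 9.2188 16.4844] v=[5.2500 -2.1250 -1.5625]
Step 4: x=[7.4766 9.9024 15.8106] v=[2.6563 2.7343 -2.6953]
Max displacement = 2.4766

Answer: 2.4766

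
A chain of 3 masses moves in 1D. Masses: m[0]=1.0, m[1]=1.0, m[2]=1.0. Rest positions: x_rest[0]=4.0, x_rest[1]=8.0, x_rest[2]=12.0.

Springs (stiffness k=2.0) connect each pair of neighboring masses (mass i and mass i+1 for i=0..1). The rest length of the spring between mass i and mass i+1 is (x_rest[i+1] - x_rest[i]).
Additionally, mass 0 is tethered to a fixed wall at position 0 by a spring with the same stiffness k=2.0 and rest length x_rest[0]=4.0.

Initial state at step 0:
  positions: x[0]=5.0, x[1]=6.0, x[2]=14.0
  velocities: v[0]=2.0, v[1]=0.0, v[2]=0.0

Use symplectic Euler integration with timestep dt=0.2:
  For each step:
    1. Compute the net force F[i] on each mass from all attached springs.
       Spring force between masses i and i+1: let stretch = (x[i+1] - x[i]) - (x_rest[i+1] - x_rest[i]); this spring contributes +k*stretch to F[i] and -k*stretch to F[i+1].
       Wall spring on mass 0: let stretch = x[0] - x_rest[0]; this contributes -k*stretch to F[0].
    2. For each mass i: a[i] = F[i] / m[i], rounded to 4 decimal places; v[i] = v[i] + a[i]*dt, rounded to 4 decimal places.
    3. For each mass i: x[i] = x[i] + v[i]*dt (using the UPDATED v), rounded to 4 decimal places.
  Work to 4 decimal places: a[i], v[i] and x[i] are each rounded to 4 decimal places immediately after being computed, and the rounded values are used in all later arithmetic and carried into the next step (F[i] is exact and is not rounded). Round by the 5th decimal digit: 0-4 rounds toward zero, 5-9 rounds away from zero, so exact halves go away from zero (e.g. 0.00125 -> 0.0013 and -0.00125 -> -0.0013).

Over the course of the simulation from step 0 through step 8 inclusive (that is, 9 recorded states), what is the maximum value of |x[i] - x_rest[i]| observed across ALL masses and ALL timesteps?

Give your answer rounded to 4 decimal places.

Answer: 3.1677

Derivation:
Step 0: x=[5.0000 6.0000 14.0000] v=[2.0000 0.0000 0.0000]
Step 1: x=[5.0800 6.5600 13.6800] v=[0.4000 2.8000 -1.6000]
Step 2: x=[4.8720 7.5712 13.1104] v=[-1.0400 5.0560 -2.8480]
Step 3: x=[4.4902 8.8096 12.4177] v=[-1.9091 6.1920 -3.4637]
Step 4: x=[4.0947 9.9911 11.7563] v=[-1.9774 5.9075 -3.3069]
Step 5: x=[3.8434 10.8421 11.2737] v=[-1.2567 4.2550 -2.4130]
Step 6: x=[3.8445 11.1677 11.0766] v=[0.0054 1.6282 -0.9856]
Step 7: x=[4.1239 10.9002 11.2068] v=[1.3969 -1.3375 0.6508]
Step 8: x=[4.6155 10.1151 11.6324] v=[2.4579 -3.9254 2.1282]
Max displacement = 3.1677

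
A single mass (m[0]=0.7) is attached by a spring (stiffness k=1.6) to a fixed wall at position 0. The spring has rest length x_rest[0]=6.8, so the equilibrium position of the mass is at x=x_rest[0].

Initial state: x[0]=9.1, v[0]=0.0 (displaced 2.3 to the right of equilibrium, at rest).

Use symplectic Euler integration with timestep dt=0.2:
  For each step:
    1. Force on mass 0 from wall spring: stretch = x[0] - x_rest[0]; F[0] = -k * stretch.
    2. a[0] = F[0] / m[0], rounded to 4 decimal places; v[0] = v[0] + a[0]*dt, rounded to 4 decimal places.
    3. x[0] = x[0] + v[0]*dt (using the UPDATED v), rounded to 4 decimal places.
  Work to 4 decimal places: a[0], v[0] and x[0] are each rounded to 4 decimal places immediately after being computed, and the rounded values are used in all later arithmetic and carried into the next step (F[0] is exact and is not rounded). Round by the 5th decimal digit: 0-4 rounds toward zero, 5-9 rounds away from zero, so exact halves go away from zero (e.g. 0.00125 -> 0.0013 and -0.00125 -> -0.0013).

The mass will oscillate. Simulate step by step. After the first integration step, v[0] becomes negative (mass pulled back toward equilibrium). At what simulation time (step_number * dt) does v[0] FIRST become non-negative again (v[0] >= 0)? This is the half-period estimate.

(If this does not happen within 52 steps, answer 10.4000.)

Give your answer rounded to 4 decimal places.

Step 0: x=[9.1000] v=[0.0000]
Step 1: x=[8.8897] v=[-1.0514]
Step 2: x=[8.4884] v=[-2.0067]
Step 3: x=[7.9327] v=[-2.7785]
Step 4: x=[7.2734] v=[-3.2963]
Step 5: x=[6.5709] v=[-3.5127]
Step 6: x=[5.8893] v=[-3.4080]
Step 7: x=[5.2910] v=[-2.9917]
Step 8: x=[4.8306] v=[-2.3019]
Step 9: x=[4.5503] v=[-1.4016]
Step 10: x=[4.4757] v=[-0.3732]
Step 11: x=[4.6136] v=[0.6893]
First v>=0 after going negative at step 11, time=2.2000

Answer: 2.2000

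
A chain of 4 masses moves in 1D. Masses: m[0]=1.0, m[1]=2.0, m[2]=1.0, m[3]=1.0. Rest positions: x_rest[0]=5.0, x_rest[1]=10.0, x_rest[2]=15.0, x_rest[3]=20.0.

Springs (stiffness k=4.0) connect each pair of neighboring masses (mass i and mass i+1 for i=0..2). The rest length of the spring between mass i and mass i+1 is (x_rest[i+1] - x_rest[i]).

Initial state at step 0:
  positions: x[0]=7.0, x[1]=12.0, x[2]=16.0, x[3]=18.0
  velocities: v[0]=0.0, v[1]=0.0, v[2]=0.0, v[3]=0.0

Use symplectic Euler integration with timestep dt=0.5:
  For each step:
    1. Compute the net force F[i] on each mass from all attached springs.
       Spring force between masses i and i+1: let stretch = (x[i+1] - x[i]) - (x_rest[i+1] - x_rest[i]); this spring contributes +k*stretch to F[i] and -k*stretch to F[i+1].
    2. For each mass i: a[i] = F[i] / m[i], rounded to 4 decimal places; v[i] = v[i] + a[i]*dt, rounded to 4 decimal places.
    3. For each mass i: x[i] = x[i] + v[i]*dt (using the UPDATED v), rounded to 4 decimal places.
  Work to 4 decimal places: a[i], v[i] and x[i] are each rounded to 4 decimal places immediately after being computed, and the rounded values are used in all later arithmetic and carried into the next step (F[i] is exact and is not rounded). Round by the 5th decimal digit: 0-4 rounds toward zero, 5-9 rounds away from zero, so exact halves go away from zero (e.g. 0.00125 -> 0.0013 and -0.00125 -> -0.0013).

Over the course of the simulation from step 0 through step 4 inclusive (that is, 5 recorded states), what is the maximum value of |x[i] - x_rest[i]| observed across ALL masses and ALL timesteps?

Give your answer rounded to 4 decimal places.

Step 0: x=[7.0000 12.0000 16.0000 18.0000] v=[0.0000 0.0000 0.0000 0.0000]
Step 1: x=[7.0000 11.5000 14.0000 21.0000] v=[0.0000 -1.0000 -4.0000 6.0000]
Step 2: x=[6.5000 10.0000 16.5000 22.0000] v=[-1.0000 -3.0000 5.0000 2.0000]
Step 3: x=[4.5000 10.0000 18.0000 22.5000] v=[-4.0000 0.0000 3.0000 1.0000]
Step 4: x=[3.0000 11.2500 16.0000 23.5000] v=[-3.0000 2.5000 -4.0000 2.0000]
Max displacement = 3.5000

Answer: 3.5000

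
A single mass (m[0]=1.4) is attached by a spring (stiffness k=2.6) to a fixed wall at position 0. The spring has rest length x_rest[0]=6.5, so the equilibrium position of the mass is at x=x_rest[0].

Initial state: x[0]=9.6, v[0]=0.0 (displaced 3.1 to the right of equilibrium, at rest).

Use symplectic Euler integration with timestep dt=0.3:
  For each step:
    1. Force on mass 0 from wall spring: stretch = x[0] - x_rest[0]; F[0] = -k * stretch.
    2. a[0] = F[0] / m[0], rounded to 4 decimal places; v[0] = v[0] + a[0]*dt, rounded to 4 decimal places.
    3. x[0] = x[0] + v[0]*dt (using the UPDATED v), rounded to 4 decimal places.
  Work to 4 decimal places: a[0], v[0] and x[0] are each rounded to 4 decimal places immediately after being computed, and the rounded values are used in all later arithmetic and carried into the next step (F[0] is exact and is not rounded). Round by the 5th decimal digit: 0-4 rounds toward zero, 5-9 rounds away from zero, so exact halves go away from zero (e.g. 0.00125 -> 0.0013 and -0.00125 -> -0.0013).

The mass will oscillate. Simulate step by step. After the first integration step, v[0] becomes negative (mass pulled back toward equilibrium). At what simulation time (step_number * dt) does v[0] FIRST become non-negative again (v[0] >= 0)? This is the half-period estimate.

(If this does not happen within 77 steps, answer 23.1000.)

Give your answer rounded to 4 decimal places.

Step 0: x=[9.6000] v=[0.0000]
Step 1: x=[9.0819] v=[-1.7271]
Step 2: x=[8.1322] v=[-3.1656]
Step 3: x=[6.9097] v=[-4.0750]
Step 4: x=[5.6187] v=[-4.3033]
Step 5: x=[4.4750] v=[-3.8123]
Step 6: x=[3.6698] v=[-2.6841]
Step 7: x=[3.3376] v=[-1.1073]
Step 8: x=[3.5340] v=[0.6546]
First v>=0 after going negative at step 8, time=2.4000

Answer: 2.4000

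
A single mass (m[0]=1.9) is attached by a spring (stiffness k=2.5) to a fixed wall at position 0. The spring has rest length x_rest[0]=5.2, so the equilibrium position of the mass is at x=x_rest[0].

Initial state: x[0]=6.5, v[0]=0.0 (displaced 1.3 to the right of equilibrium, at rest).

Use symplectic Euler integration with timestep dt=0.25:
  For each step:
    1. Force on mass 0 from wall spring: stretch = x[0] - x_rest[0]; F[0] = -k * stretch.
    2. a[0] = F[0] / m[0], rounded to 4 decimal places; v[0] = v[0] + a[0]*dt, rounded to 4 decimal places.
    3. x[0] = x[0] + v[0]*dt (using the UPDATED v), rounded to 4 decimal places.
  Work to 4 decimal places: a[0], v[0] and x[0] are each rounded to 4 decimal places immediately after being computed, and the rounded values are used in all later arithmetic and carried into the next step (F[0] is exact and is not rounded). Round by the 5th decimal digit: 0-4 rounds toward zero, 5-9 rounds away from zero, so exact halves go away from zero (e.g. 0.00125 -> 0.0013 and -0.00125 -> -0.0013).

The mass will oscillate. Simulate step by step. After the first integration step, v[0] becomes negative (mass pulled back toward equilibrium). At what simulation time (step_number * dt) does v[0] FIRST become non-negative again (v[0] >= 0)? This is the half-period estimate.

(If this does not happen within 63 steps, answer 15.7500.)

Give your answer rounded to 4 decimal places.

Answer: 2.7500

Derivation:
Step 0: x=[6.5000] v=[0.0000]
Step 1: x=[6.3931] v=[-0.4276]
Step 2: x=[6.1881] v=[-0.8201]
Step 3: x=[5.9018] v=[-1.1451]
Step 4: x=[5.5578] v=[-1.3760]
Step 5: x=[5.1844] v=[-1.4937]
Step 6: x=[4.8123] v=[-1.4886]
Step 7: x=[4.4720] v=[-1.3611]
Step 8: x=[4.1916] v=[-1.1216]
Step 9: x=[3.9941] v=[-0.7899]
Step 10: x=[3.8958] v=[-0.3932]
Step 11: x=[3.9048] v=[0.0358]
First v>=0 after going negative at step 11, time=2.7500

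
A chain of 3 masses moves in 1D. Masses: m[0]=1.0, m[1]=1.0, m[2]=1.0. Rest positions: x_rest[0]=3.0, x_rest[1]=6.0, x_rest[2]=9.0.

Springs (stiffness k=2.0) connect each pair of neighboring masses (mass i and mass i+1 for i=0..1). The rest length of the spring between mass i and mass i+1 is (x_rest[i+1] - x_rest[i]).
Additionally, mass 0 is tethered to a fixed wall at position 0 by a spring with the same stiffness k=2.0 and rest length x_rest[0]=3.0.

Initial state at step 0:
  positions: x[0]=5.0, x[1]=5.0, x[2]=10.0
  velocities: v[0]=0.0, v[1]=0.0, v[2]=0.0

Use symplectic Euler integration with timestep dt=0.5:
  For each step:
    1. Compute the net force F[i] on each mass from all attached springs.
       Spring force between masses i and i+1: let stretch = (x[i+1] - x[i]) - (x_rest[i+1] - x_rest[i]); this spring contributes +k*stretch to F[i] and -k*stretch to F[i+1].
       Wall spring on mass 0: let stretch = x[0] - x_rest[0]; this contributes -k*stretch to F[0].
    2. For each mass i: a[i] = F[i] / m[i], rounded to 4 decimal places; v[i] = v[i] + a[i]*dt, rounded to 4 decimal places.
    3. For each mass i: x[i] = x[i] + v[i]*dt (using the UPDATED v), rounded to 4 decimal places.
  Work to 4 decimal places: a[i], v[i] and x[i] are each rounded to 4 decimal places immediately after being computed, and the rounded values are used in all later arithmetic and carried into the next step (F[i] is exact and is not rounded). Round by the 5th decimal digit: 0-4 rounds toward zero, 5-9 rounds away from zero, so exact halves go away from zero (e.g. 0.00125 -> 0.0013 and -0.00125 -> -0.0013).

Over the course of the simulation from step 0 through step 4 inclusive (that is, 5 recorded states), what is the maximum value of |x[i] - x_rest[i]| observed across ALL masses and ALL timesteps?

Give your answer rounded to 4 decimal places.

Answer: 2.2500

Derivation:
Step 0: x=[5.0000 5.0000 10.0000] v=[0.0000 0.0000 0.0000]
Step 1: x=[2.5000 7.5000 9.0000] v=[-5.0000 5.0000 -2.0000]
Step 2: x=[1.2500 8.2500 8.7500] v=[-2.5000 1.5000 -0.5000]
Step 3: x=[2.8750 5.7500 9.7500] v=[3.2500 -5.0000 2.0000]
Step 4: x=[4.5000 3.8125 10.2500] v=[3.2500 -3.8750 1.0000]
Max displacement = 2.2500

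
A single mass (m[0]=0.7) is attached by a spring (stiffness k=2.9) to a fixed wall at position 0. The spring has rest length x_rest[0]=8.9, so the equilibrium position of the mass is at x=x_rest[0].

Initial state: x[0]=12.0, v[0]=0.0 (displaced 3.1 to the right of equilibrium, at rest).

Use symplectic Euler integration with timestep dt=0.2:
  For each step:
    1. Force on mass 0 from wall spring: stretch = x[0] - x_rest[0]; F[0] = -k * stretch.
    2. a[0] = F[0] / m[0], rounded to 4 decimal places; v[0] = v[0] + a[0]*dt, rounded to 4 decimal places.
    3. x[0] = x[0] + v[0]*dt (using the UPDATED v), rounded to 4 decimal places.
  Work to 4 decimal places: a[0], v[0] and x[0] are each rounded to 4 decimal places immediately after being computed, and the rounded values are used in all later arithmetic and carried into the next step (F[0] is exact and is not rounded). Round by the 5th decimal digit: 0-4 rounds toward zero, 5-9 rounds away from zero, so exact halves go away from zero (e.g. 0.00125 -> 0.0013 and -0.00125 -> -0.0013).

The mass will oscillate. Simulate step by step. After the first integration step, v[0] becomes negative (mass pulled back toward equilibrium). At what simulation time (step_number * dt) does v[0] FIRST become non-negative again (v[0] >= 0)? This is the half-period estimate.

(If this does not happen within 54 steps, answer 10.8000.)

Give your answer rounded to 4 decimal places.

Answer: 1.6000

Derivation:
Step 0: x=[12.0000] v=[0.0000]
Step 1: x=[11.4863] v=[-2.5686]
Step 2: x=[10.5440] v=[-4.7115]
Step 3: x=[9.3293] v=[-6.0737]
Step 4: x=[8.0434] v=[-6.4294]
Step 5: x=[6.8995] v=[-5.7196]
Step 6: x=[6.0871] v=[-4.0620]
Step 7: x=[5.7408] v=[-1.7313]
Step 8: x=[5.9181] v=[0.8863]
First v>=0 after going negative at step 8, time=1.6000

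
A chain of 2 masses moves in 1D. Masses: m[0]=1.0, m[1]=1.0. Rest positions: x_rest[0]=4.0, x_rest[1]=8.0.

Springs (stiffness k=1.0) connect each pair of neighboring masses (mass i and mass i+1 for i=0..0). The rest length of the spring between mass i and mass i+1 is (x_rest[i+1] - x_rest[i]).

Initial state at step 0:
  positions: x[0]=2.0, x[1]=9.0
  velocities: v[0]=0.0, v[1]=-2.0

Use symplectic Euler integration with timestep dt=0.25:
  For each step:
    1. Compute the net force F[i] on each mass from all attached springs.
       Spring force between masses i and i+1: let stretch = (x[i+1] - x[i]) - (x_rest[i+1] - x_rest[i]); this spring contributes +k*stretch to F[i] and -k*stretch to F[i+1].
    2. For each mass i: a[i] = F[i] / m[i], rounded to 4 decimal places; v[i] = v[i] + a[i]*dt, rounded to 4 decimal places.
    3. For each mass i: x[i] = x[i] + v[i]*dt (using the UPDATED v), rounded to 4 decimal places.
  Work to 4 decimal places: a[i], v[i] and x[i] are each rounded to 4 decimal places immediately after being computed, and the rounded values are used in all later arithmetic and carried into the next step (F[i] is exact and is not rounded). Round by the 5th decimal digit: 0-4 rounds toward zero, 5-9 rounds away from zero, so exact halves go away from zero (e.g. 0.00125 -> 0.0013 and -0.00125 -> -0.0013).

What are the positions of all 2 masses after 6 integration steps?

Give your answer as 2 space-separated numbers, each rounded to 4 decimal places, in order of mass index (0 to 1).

Answer: 3.6352 4.3650

Derivation:
Step 0: x=[2.0000 9.0000] v=[0.0000 -2.0000]
Step 1: x=[2.1875 8.3125] v=[0.7500 -2.7500]
Step 2: x=[2.5078 7.4922] v=[1.2813 -3.2813]
Step 3: x=[2.8897 6.6104] v=[1.5274 -3.5274]
Step 4: x=[3.2541 5.7460] v=[1.4576 -3.4576]
Step 5: x=[3.5243 4.9759] v=[1.0806 -3.0806]
Step 6: x=[3.6352 4.3650] v=[0.4435 -2.4435]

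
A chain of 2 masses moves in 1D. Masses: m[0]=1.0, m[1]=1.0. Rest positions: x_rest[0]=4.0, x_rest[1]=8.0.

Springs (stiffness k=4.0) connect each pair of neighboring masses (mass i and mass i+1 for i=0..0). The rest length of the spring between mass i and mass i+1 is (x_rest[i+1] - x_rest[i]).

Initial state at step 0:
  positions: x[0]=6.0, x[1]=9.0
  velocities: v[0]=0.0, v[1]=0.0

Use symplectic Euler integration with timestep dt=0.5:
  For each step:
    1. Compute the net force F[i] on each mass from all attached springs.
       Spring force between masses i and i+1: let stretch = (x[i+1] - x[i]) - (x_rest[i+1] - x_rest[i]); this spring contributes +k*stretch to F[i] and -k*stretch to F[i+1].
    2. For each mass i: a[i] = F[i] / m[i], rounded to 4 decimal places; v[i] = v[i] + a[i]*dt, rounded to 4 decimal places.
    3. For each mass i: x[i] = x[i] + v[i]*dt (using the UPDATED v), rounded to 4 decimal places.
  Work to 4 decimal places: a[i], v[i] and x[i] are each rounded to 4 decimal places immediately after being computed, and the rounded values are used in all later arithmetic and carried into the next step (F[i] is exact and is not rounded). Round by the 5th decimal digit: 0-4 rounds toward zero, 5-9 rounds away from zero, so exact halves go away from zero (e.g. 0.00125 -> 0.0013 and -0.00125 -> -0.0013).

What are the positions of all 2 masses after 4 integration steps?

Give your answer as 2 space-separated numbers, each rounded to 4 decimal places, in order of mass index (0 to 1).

Answer: 6.0000 9.0000

Derivation:
Step 0: x=[6.0000 9.0000] v=[0.0000 0.0000]
Step 1: x=[5.0000 10.0000] v=[-2.0000 2.0000]
Step 2: x=[5.0000 10.0000] v=[0.0000 0.0000]
Step 3: x=[6.0000 9.0000] v=[2.0000 -2.0000]
Step 4: x=[6.0000 9.0000] v=[0.0000 0.0000]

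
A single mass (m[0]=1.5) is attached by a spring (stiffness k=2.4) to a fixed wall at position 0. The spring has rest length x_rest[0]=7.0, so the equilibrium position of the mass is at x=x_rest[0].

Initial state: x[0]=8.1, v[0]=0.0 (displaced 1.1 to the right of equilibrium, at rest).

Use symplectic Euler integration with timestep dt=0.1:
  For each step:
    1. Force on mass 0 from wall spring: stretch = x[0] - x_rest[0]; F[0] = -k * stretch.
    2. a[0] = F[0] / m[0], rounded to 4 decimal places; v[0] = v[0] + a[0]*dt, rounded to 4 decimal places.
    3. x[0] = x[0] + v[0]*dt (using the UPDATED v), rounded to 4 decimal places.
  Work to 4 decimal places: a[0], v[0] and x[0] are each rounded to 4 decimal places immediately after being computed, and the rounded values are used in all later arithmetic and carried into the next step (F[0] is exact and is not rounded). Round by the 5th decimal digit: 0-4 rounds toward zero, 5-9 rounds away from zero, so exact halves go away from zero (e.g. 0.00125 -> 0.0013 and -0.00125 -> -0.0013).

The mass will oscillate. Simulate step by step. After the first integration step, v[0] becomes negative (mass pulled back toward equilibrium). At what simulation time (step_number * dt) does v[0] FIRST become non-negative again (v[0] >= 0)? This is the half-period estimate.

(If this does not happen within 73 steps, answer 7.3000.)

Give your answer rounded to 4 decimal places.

Step 0: x=[8.1000] v=[0.0000]
Step 1: x=[8.0824] v=[-0.1760]
Step 2: x=[8.0475] v=[-0.3492]
Step 3: x=[7.9958] v=[-0.5168]
Step 4: x=[7.9282] v=[-0.6761]
Step 5: x=[7.8457] v=[-0.8246]
Step 6: x=[7.7497] v=[-0.9599]
Step 7: x=[7.6417] v=[-1.0799]
Step 8: x=[7.5234] v=[-1.1826]
Step 9: x=[7.3968] v=[-1.2663]
Step 10: x=[7.2638] v=[-1.3298]
Step 11: x=[7.1266] v=[-1.3720]
Step 12: x=[6.9874] v=[-1.3923]
Step 13: x=[6.8484] v=[-1.3903]
Step 14: x=[6.7118] v=[-1.3660]
Step 15: x=[6.5798] v=[-1.3199]
Step 16: x=[6.4545] v=[-1.2527]
Step 17: x=[6.3380] v=[-1.1654]
Step 18: x=[6.2321] v=[-1.0595]
Step 19: x=[6.1384] v=[-0.9366]
Step 20: x=[6.0585] v=[-0.7987]
Step 21: x=[5.9937] v=[-0.6481]
Step 22: x=[5.9450] v=[-0.4871]
Step 23: x=[5.9132] v=[-0.3183]
Step 24: x=[5.8988] v=[-0.1444]
Step 25: x=[5.9020] v=[0.0318]
First v>=0 after going negative at step 25, time=2.5000

Answer: 2.5000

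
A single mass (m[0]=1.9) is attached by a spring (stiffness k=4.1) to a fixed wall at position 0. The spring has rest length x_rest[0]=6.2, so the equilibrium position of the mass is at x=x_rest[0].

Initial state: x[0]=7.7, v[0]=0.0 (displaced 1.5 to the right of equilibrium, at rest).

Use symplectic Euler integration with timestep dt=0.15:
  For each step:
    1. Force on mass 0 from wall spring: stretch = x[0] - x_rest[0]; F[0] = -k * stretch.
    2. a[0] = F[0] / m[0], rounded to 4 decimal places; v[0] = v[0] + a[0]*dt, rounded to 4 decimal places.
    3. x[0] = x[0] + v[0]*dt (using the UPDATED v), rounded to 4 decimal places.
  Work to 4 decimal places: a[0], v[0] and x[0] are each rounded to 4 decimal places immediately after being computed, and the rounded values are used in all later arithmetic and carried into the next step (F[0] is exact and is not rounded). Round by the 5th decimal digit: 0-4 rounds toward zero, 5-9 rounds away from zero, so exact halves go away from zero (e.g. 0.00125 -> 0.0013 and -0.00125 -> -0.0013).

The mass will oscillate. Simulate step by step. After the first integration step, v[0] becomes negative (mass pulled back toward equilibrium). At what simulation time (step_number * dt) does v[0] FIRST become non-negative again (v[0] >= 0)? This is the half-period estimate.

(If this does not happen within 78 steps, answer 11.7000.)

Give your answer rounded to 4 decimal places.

Answer: 2.2500

Derivation:
Step 0: x=[7.7000] v=[0.0000]
Step 1: x=[7.6272] v=[-0.4855]
Step 2: x=[7.4851] v=[-0.9475]
Step 3: x=[7.2806] v=[-1.3635]
Step 4: x=[7.0236] v=[-1.7133]
Step 5: x=[6.7266] v=[-1.9799]
Step 6: x=[6.4041] v=[-2.1503]
Step 7: x=[6.0716] v=[-2.2164]
Step 8: x=[5.7454] v=[-2.1748]
Step 9: x=[5.4412] v=[-2.0277]
Step 10: x=[5.1739] v=[-1.7821]
Step 11: x=[4.9564] v=[-1.4500]
Step 12: x=[4.7993] v=[-1.0475]
Step 13: x=[4.7102] v=[-0.5941]
Step 14: x=[4.6934] v=[-0.1119]
Step 15: x=[4.7498] v=[0.3758]
First v>=0 after going negative at step 15, time=2.2500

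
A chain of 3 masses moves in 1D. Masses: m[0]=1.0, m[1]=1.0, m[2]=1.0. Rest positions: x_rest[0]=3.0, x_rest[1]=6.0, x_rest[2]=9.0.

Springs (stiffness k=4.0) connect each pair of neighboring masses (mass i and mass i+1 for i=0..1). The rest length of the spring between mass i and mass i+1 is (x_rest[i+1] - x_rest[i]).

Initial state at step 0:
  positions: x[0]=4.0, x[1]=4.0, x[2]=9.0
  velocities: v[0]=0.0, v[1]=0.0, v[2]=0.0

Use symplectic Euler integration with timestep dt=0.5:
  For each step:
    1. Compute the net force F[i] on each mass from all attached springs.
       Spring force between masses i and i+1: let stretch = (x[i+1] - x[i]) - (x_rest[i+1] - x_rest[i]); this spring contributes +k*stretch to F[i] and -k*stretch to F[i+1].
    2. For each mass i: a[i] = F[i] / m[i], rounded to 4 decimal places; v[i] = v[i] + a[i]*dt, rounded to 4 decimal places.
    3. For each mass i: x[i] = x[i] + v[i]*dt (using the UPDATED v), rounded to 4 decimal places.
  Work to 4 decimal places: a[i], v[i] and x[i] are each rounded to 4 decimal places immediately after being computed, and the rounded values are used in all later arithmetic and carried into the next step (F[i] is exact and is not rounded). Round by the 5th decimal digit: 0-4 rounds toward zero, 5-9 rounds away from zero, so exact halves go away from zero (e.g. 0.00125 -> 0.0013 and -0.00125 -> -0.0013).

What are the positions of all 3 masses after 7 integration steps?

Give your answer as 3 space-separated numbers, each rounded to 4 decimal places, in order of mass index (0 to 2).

Answer: 1.0000 9.0000 7.0000

Derivation:
Step 0: x=[4.0000 4.0000 9.0000] v=[0.0000 0.0000 0.0000]
Step 1: x=[1.0000 9.0000 7.0000] v=[-6.0000 10.0000 -4.0000]
Step 2: x=[3.0000 4.0000 10.0000] v=[4.0000 -10.0000 6.0000]
Step 3: x=[3.0000 4.0000 10.0000] v=[0.0000 0.0000 0.0000]
Step 4: x=[1.0000 9.0000 7.0000] v=[-4.0000 10.0000 -6.0000]
Step 5: x=[4.0000 4.0000 9.0000] v=[6.0000 -10.0000 4.0000]
Step 6: x=[4.0000 4.0000 9.0000] v=[0.0000 0.0000 0.0000]
Step 7: x=[1.0000 9.0000 7.0000] v=[-6.0000 10.0000 -4.0000]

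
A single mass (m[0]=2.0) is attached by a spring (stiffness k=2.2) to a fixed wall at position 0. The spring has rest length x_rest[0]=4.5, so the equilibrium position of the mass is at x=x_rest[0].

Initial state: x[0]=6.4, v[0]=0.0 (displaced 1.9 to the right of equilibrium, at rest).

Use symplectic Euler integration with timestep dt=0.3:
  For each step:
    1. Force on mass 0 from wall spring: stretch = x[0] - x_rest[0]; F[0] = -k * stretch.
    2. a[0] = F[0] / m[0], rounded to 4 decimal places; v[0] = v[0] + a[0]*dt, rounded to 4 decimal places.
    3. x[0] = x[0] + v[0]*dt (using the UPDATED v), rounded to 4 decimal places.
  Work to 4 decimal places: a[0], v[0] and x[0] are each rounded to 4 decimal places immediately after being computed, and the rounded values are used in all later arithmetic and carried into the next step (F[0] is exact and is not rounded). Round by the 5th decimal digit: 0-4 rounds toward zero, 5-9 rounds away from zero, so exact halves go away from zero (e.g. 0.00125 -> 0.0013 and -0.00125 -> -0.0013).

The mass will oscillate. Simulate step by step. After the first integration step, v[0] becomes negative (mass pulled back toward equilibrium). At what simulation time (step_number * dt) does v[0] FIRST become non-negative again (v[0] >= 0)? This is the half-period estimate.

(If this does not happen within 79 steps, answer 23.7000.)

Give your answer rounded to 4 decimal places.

Step 0: x=[6.4000] v=[0.0000]
Step 1: x=[6.2119] v=[-0.6270]
Step 2: x=[5.8543] v=[-1.1919]
Step 3: x=[5.3627] v=[-1.6388]
Step 4: x=[4.7857] v=[-1.9235]
Step 5: x=[4.1804] v=[-2.0178]
Step 6: x=[3.6067] v=[-1.9123]
Step 7: x=[3.1215] v=[-1.6175]
Step 8: x=[2.7727] v=[-1.1626]
Step 9: x=[2.5949] v=[-0.5926]
Step 10: x=[2.6057] v=[0.0361]
First v>=0 after going negative at step 10, time=3.0000

Answer: 3.0000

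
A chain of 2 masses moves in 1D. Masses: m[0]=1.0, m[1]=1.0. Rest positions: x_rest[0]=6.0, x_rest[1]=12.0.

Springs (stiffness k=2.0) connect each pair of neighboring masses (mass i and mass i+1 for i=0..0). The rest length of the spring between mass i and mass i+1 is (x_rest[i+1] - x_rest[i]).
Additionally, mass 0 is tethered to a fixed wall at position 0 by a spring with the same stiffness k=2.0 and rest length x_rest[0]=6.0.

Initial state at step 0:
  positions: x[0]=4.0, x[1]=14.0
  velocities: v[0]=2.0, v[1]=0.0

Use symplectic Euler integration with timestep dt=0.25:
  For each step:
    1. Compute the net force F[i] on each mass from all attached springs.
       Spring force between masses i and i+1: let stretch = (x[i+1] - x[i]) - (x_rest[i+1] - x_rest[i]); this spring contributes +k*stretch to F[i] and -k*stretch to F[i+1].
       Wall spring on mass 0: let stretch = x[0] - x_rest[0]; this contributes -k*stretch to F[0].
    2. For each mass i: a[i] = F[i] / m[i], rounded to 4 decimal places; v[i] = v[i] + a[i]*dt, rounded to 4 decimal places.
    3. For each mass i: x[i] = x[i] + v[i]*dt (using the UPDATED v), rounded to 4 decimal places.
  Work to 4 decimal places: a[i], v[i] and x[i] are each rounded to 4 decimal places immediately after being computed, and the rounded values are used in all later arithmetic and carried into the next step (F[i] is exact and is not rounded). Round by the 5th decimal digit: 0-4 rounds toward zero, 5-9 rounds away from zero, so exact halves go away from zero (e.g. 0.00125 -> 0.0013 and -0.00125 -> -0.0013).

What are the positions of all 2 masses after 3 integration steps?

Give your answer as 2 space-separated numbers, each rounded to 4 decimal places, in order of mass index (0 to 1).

Step 0: x=[4.0000 14.0000] v=[2.0000 0.0000]
Step 1: x=[5.2500 13.5000] v=[5.0000 -2.0000]
Step 2: x=[6.8750 12.7188] v=[6.5000 -3.1250]
Step 3: x=[8.3711 11.9571] v=[5.9844 -3.0469]

Answer: 8.3711 11.9571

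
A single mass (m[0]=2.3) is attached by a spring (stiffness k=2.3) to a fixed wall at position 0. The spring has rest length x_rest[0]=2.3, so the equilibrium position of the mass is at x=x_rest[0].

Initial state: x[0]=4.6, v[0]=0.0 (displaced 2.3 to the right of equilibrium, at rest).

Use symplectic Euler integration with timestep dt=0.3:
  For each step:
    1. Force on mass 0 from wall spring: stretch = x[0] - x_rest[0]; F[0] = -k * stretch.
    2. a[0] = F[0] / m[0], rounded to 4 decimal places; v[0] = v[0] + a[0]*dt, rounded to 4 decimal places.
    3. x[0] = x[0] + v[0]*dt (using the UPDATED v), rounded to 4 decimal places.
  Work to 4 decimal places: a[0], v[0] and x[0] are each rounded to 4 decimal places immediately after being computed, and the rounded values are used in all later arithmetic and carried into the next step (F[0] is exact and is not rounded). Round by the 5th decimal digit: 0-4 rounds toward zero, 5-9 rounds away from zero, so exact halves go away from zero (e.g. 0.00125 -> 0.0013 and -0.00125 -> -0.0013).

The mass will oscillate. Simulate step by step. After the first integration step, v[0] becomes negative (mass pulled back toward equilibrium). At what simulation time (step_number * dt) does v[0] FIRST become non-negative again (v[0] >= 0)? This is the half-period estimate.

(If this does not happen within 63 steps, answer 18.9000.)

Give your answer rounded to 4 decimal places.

Answer: 3.3000

Derivation:
Step 0: x=[4.6000] v=[0.0000]
Step 1: x=[4.3930] v=[-0.6900]
Step 2: x=[3.9976] v=[-1.3179]
Step 3: x=[3.4494] v=[-1.8272]
Step 4: x=[2.7978] v=[-2.1720]
Step 5: x=[2.1014] v=[-2.3213]
Step 6: x=[1.4229] v=[-2.2617]
Step 7: x=[0.8233] v=[-1.9986]
Step 8: x=[0.3566] v=[-1.5556]
Step 9: x=[0.0648] v=[-0.9726]
Step 10: x=[-0.0258] v=[-0.3020]
Step 11: x=[0.0929] v=[0.3957]
First v>=0 after going negative at step 11, time=3.3000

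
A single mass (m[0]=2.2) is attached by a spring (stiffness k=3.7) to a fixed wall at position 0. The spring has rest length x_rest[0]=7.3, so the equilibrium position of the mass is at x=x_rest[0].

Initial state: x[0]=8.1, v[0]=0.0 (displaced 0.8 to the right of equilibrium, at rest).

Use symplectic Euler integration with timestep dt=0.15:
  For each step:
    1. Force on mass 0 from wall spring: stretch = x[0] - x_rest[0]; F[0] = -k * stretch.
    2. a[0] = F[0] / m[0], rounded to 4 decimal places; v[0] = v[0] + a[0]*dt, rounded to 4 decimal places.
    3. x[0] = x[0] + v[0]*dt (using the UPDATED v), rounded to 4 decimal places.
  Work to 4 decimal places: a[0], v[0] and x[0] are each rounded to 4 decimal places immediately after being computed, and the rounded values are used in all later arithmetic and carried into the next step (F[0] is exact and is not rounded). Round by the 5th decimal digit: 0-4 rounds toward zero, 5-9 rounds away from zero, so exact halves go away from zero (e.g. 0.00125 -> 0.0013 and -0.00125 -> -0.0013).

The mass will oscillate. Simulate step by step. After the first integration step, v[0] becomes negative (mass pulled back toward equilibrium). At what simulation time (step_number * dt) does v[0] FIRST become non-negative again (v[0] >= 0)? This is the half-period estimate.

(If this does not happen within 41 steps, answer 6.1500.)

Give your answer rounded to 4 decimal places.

Step 0: x=[8.1000] v=[0.0000]
Step 1: x=[8.0697] v=[-0.2018]
Step 2: x=[8.0103] v=[-0.3960]
Step 3: x=[7.9240] v=[-0.5752]
Step 4: x=[7.8141] v=[-0.7326]
Step 5: x=[7.6848] v=[-0.8623]
Step 6: x=[7.5409] v=[-0.9594]
Step 7: x=[7.3879] v=[-1.0202]
Step 8: x=[7.2315] v=[-1.0424]
Step 9: x=[7.0777] v=[-1.0251]
Step 10: x=[6.9324] v=[-0.9690]
Step 11: x=[6.8010] v=[-0.8763]
Step 12: x=[6.6884] v=[-0.7504]
Step 13: x=[6.5990] v=[-0.5961]
Step 14: x=[6.5361] v=[-0.4193]
Step 15: x=[6.5021] v=[-0.2266]
Step 16: x=[6.4983] v=[-0.0253]
Step 17: x=[6.5248] v=[0.1769]
First v>=0 after going negative at step 17, time=2.5500

Answer: 2.5500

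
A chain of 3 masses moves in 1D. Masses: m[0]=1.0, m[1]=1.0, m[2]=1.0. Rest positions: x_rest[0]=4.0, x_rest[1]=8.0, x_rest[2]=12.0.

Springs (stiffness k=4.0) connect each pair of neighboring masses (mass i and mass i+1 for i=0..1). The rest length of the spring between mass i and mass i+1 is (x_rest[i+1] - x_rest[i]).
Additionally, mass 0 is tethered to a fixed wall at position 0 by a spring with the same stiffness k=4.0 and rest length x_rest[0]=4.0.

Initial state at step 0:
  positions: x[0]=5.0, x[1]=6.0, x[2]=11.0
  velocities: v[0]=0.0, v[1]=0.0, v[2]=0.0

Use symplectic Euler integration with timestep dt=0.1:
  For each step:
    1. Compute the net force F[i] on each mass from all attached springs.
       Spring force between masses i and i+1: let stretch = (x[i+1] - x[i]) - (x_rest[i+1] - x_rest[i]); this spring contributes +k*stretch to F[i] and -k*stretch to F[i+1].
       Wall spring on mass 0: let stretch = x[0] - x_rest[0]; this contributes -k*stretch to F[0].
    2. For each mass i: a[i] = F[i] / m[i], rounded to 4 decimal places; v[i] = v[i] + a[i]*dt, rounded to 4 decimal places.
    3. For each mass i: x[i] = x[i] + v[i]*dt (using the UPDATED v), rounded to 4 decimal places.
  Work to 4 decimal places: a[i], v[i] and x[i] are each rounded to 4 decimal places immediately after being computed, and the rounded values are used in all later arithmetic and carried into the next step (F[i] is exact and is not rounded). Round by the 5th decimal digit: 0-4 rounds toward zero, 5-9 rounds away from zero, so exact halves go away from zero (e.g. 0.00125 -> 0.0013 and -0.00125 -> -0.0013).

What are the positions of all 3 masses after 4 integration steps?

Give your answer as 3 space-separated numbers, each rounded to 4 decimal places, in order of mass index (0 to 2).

Answer: 3.6717 7.3070 10.7122

Derivation:
Step 0: x=[5.0000 6.0000 11.0000] v=[0.0000 0.0000 0.0000]
Step 1: x=[4.8400 6.1600 10.9600] v=[-1.6000 1.6000 -0.4000]
Step 2: x=[4.5392 6.4592 10.8880] v=[-3.0080 2.9920 -0.7200]
Step 3: x=[4.1336 6.8588 10.7989] v=[-4.0557 3.9955 -0.8915]
Step 4: x=[3.6717 7.3070 10.7122] v=[-4.6191 4.4815 -0.8675]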